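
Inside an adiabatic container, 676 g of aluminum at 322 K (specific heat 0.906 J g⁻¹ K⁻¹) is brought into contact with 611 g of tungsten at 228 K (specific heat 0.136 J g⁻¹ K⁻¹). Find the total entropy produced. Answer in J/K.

ΔS_total = 3.99 J/K

Energy balance: T_f = (m₁c₁T₁ + m₂c₂T₂)/(m₁c₁ + m₂c₂) = 310.77 K.
ΔS₁ = m₁c₁ ln(T_f/T₁) = 612.456 × ln(310.77/322) = -21.741 J/K.
ΔS₂ = m₂c₂ ln(T_f/T₂) = 83.096 × ln(310.77/228) = 25.735 J/K.
ΔS_total = -21.741 + 25.735 = 3.99 J/K.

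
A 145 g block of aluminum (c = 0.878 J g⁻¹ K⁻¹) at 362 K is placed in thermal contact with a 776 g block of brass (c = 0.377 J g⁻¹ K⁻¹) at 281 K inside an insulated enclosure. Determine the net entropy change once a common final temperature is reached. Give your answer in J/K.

Energy balance: T_f = (m₁c₁T₁ + m₂c₂T₂)/(m₁c₁ + m₂c₂) = 305.56 K.
ΔS₁ = m₁c₁ ln(T_f/T₁) = 127.31 × ln(305.56/362) = -21.5785 J/K.
ΔS₂ = m₂c₂ ln(T_f/T₂) = 292.552 × ln(305.56/281) = 24.5141 J/K.
ΔS_total = -21.5785 + 24.5141 = 2.94 J/K.

ΔS_total = 2.94 J/K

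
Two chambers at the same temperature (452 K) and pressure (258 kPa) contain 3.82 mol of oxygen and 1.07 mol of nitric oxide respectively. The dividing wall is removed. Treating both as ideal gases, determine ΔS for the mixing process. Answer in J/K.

Mole fractions: x_A = 3.82/4.89 = 0.781, x_B = 0.219.
ΔS_mix = −R(n_A ln x_A + n_B ln x_B) = −8.314 × (3.82 ln 0.781 + 1.07 ln 0.219) = 21.4 J/K.

ΔS_mix = 21.4 J/K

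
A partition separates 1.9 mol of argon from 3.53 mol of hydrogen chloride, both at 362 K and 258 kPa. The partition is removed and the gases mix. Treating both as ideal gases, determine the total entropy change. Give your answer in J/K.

ΔS_mix = 29.2 J/K

Mole fractions: x_A = 1.9/5.43 = 0.35, x_B = 0.65.
ΔS_mix = −R(n_A ln x_A + n_B ln x_B) = −8.314 × (1.9 ln 0.35 + 3.53 ln 0.65) = 29.2 J/K.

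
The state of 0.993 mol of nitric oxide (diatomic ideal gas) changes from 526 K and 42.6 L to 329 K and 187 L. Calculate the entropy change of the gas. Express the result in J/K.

Entropy is a state function: ΔS = nC_V ln(T₂/T₁) + nR ln(V₂/V₁), with C_V = 5R/2 = 20.79 J mol⁻¹ K⁻¹ for a diatomic ideal gas.
ΔS = 0.993 × [20.79 × ln(329/526) + 8.314 × ln(187/42.6)] = 2.53 J/K.

ΔS = 2.53 J/K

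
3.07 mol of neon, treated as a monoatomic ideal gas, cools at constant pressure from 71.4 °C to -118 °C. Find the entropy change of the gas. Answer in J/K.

ΔS = -50.9 J/K

In kelvin: T₁ = 344.55 K, T₂ = 155.15 K. At constant pressure, ΔS = nC_p ln(T₂/T₁) with C_p = 5R/2 = 20.79 J mol⁻¹ K⁻¹.
ΔS = 3.07 × 20.79 × ln(155.15/344.55) = -50.9 J/K.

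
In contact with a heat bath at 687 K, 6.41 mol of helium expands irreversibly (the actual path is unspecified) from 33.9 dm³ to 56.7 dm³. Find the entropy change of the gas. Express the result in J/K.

Entropy is a state function, so ΔS_gas depends only on the end states.
For an isothermal ideal gas ΔS_gas = nR ln(V₂/V₁) = 6.41 × 8.314 × ln(56.7/33.9) = 27.4 J/K.

ΔS_gas = 27.4 J/K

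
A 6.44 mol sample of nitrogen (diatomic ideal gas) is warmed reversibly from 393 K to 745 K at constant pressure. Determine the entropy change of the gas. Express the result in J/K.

At constant pressure, ΔS = nC_p ln(T₂/T₁) with C_p = 7R/2 = 29.1 J mol⁻¹ K⁻¹.
ΔS = 6.44 × 29.1 × ln(745/393) = 120 J/K.

ΔS = 120 J/K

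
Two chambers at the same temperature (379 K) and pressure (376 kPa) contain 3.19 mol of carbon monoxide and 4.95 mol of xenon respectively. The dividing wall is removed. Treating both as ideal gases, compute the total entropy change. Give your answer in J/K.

Mole fractions: x_A = 3.19/8.14 = 0.392, x_B = 0.608.
ΔS_mix = −R(n_A ln x_A + n_B ln x_B) = −8.314 × (3.19 ln 0.392 + 4.95 ln 0.608) = 45.3 J/K.

ΔS_mix = 45.3 J/K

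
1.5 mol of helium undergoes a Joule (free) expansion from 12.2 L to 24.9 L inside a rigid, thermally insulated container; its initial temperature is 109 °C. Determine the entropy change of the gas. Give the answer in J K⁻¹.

No heat is exchanged and no work is done, so the ideal-gas temperature stays constant.
Entropy is a state function; using a reversible isothermal path, ΔS_gas = nR ln(V₂/V₁) = 1.5 × 8.314 × ln(24.9/12.2) = 8.9 J/K.

ΔS_gas = 8.9 J/K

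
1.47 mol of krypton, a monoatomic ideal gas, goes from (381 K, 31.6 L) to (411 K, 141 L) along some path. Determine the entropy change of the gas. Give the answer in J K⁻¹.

ΔS = 19.7 J/K

Entropy is a state function: ΔS = nC_V ln(T₂/T₁) + nR ln(V₂/V₁), with C_V = 3R/2 = 12.47 J mol⁻¹ K⁻¹ for a monoatomic ideal gas.
ΔS = 1.47 × [12.47 × ln(411/381) + 8.314 × ln(141/31.6)] = 19.7 J/K.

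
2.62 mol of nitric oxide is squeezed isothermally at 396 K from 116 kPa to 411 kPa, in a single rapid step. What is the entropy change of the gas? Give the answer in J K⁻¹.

ΔS_gas = -27.6 J/K

Entropy is a state function, so ΔS_gas depends only on the end states.
For an isothermal ideal gas ΔS_gas = nR ln(P₁/P₂) = 2.62 × 8.314 × ln(116/411) = -27.6 J/K.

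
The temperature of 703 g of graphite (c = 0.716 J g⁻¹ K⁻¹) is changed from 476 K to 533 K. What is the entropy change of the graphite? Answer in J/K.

ΔS = ∫dQ_rev/T = m c ln(T₂/T₁) = 703 × 0.716 × ln(533/476) = 56.9 J/K.

ΔS = 56.9 J/K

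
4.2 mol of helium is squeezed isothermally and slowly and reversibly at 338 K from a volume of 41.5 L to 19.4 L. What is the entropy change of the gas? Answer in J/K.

ΔS_gas = -26.6 J/K

For an isothermal ideal gas ΔS_gas = nR ln(V₂/V₁) = 4.2 × 8.314 × ln(19.4/41.5) = -26.6 J/K.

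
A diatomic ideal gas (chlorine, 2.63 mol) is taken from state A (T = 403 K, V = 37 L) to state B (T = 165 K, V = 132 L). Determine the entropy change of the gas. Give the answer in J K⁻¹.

ΔS = -21 J/K

Entropy is a state function: ΔS = nC_V ln(T₂/T₁) + nR ln(V₂/V₁), with C_V = 5R/2 = 20.79 J mol⁻¹ K⁻¹ for a diatomic ideal gas.
ΔS = 2.63 × [20.79 × ln(165/403) + 8.314 × ln(132/37)] = -21 J/K.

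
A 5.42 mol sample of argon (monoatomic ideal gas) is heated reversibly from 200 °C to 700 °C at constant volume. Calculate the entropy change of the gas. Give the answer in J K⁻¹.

In kelvin: T₁ = 473.15 K, T₂ = 973.15 K. At constant volume, ΔS = nC_V ln(T₂/T₁) with C_V = 3R/2 = 12.47 J mol⁻¹ K⁻¹.
ΔS = 5.42 × 12.47 × ln(973.15/473.15) = 48.7 J/K.

ΔS = 48.7 J/K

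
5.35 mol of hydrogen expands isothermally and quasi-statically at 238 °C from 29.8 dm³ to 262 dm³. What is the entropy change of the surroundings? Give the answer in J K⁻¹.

ΔS_surr = -96.7 J/K

For an isothermal ideal gas ΔS_gas = nR ln(V₂/V₁) = 5.35 × 8.314 × ln(262/29.8) = 96.7 J/K.
The process is reversible, so ΔS_surr = −ΔS_gas = -96.7 J/K and ΔS_universe = 0.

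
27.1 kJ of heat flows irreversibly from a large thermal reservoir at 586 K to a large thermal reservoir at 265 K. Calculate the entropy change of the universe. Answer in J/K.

ΔS_total = 56 J/K

ΔS_hot = −Q/T_H = −27100/586 = -46.25 J/K and ΔS_cold = +Q/T_C = 27100/265 = 102.3 J/K.
ΔS_total = -46.25 + 102.3 = 56 J/K, positive as the second law requires.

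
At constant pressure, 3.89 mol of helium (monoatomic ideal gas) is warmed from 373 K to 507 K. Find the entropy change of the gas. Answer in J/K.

At constant pressure, ΔS = nC_p ln(T₂/T₁) with C_p = 5R/2 = 20.79 J mol⁻¹ K⁻¹.
ΔS = 3.89 × 20.79 × ln(507/373) = 24.8 J/K.

ΔS = 24.8 J/K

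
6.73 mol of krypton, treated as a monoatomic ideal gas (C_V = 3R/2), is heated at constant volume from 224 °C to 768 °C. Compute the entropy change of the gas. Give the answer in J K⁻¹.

ΔS = 62 J/K

In kelvin: T₁ = 497.15 K, T₂ = 1041.15 K. At constant volume, ΔS = nC_V ln(T₂/T₁) with C_V = 3R/2 = 12.47 J mol⁻¹ K⁻¹.
ΔS = 6.73 × 12.47 × ln(1041.15/497.15) = 62 J/K.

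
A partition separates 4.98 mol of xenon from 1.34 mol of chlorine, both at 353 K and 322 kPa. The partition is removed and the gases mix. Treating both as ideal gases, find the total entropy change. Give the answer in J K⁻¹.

ΔS_mix = 27.1 J/K

Mole fractions: x_A = 4.98/6.32 = 0.788, x_B = 0.212.
ΔS_mix = −R(n_A ln x_A + n_B ln x_B) = −8.314 × (4.98 ln 0.788 + 1.34 ln 0.212) = 27.1 J/K.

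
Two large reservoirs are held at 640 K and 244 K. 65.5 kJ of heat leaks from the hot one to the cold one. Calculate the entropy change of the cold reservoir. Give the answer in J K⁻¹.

The cold reservoir gains heat Q, so ΔS_cold = +Q/T_C = 65500/244 = 268 J/K.

ΔS_cold = 268 J/K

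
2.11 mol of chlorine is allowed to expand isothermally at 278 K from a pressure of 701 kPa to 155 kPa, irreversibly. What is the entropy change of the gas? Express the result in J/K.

ΔS_gas = 26.5 J/K

Entropy is a state function, so ΔS_gas depends only on the end states.
For an isothermal ideal gas ΔS_gas = nR ln(P₁/P₂) = 2.11 × 8.314 × ln(701/155) = 26.5 J/K.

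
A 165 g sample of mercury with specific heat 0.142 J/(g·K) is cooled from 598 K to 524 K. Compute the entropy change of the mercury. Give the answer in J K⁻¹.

ΔS = -3.1 J/K

ΔS = ∫dQ_rev/T = m c ln(T₂/T₁) = 165 × 0.142 × ln(524/598) = -3.1 J/K.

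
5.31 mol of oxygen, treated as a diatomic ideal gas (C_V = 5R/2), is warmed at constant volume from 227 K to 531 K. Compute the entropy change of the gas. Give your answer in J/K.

ΔS = 93.8 J/K

At constant volume, ΔS = nC_V ln(T₂/T₁) with C_V = 5R/2 = 20.79 J mol⁻¹ K⁻¹.
ΔS = 5.31 × 20.79 × ln(531/227) = 93.8 J/K.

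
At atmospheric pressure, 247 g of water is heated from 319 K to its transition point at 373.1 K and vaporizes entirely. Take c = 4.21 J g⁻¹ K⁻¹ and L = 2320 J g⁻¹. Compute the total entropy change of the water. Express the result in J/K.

ΔS = 1700 J/K

Warming step: ΔS₁ = m c ln(T_tr/T_i) = 247 × 4.21 × ln(373.1/319) = 162.9 J/K.
Phase change: ΔS₂ = +mL/T_tr = 247 × 2320 / 373.1 = 1536 J/K.
ΔS_total = (162.9) + (1536) = 1700 J/K.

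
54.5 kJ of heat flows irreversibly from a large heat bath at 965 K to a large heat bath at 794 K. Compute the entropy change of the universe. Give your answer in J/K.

ΔS_total = 12.2 J/K

ΔS_hot = −Q/T_H = −54500/965 = -56.48 J/K and ΔS_cold = +Q/T_C = 54500/794 = 68.64 J/K.
ΔS_total = -56.48 + 68.64 = 12.2 J/K, positive as the second law requires.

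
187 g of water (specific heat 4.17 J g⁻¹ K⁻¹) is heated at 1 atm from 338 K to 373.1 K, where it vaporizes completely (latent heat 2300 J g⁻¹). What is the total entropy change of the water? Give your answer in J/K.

ΔS = 1230 J/K

Warming step: ΔS₁ = m c ln(T_tr/T_i) = 187 × 4.17 × ln(373.1/338) = 77.04 J/K.
Phase change: ΔS₂ = +mL/T_tr = 187 × 2300 / 373.1 = 1153 J/K.
ΔS_total = (77.04) + (1153) = 1230 J/K.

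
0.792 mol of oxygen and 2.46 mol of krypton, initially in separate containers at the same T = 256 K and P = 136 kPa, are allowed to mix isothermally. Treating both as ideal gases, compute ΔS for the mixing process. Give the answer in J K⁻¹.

ΔS_mix = 15 J/K

Mole fractions: x_A = 0.792/3.25 = 0.244, x_B = 0.756.
ΔS_mix = −R(n_A ln x_A + n_B ln x_B) = −8.314 × (0.792 ln 0.244 + 2.46 ln 0.756) = 15 J/K.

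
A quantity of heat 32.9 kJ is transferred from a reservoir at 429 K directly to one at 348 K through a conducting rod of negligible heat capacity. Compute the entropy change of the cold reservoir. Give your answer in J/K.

ΔS_cold = 94.5 J/K

The cold reservoir gains heat Q, so ΔS_cold = +Q/T_C = 32900/348 = 94.5 J/K.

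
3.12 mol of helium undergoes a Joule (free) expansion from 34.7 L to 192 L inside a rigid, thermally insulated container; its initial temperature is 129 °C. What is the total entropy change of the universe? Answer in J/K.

No heat is exchanged and no work is done, so the ideal-gas temperature stays constant.
Entropy is a state function; using a reversible isothermal path, ΔS_gas = nR ln(V₂/V₁) = 3.12 × 8.314 × ln(192/34.7) = 44.4 J/K.
The insulated surroundings exchange no heat, so ΔS_surr = 0 and ΔS_universe = ΔS_gas.

ΔS_universe = 44.4 J/K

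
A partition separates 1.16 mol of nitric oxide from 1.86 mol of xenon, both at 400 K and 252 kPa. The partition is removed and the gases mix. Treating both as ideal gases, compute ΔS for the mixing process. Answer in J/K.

Mole fractions: x_A = 1.16/3.02 = 0.384, x_B = 0.616.
ΔS_mix = −R(n_A ln x_A + n_B ln x_B) = −8.314 × (1.16 ln 0.384 + 1.86 ln 0.616) = 16.7 J/K.

ΔS_mix = 16.7 J/K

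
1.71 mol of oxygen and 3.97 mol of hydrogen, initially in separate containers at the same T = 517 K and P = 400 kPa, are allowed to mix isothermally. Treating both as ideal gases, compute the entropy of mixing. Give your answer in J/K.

Mole fractions: x_A = 1.71/5.68 = 0.301, x_B = 0.699.
ΔS_mix = −R(n_A ln x_A + n_B ln x_B) = −8.314 × (1.71 ln 0.301 + 3.97 ln 0.699) = 28.9 J/K.

ΔS_mix = 28.9 J/K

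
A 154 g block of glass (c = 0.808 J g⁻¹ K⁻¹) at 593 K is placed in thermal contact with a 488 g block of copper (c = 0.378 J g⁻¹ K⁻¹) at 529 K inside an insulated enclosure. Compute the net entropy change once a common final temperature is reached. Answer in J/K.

Energy balance: T_f = (m₁c₁T₁ + m₂c₂T₂)/(m₁c₁ + m₂c₂) = 554.78 K.
ΔS₁ = m₁c₁ ln(T_f/T₁) = 124.432 × ln(554.78/593) = -8.29 J/K.
ΔS₂ = m₂c₂ ln(T_f/T₂) = 184.464 × ln(554.78/529) = 8.778 J/K.
ΔS_total = -8.29 + 8.778 = 0.488 J/K.

ΔS_total = 0.488 J/K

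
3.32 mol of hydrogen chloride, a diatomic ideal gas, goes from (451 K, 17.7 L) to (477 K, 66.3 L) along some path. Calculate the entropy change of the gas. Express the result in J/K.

Entropy is a state function: ΔS = nC_V ln(T₂/T₁) + nR ln(V₂/V₁), with C_V = 5R/2 = 20.79 J mol⁻¹ K⁻¹ for a diatomic ideal gas.
ΔS = 3.32 × [20.79 × ln(477/451) + 8.314 × ln(66.3/17.7)] = 40.3 J/K.

ΔS = 40.3 J/K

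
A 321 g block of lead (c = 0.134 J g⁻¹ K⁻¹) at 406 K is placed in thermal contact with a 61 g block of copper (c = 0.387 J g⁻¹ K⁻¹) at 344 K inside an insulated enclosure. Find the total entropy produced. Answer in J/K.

Energy balance: T_f = (m₁c₁T₁ + m₂c₂T₂)/(m₁c₁ + m₂c₂) = 384.03 K.
ΔS₁ = m₁c₁ ln(T_f/T₁) = 43.014 × ln(384.03/406) = -2.393 J/K.
ΔS₂ = m₂c₂ ln(T_f/T₂) = 23.607 × ln(384.03/344) = 2.599 J/K.
ΔS_total = -2.393 + 2.599 = 0.206 J/K.

ΔS_total = 0.206 J/K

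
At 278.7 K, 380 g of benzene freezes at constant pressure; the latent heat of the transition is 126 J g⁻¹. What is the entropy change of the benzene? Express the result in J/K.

ΔS = -172 J/K

Heat released by the substance: Q = −mL = −380 × 126 = −47880 J.
At constant T, ΔS = Q_rev/T = −47880 / 278.7 = -172 J/K.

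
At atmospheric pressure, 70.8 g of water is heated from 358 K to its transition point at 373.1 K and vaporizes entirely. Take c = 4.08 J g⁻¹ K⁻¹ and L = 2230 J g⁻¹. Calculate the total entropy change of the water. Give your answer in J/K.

ΔS = 435 J/K

Warming step: ΔS₁ = m c ln(T_tr/T_i) = 70.8 × 4.08 × ln(373.1/358) = 11.93 J/K.
Phase change: ΔS₂ = +mL/T_tr = 70.8 × 2230 / 373.1 = 423.2 J/K.
ΔS_total = (11.93) + (423.2) = 435 J/K.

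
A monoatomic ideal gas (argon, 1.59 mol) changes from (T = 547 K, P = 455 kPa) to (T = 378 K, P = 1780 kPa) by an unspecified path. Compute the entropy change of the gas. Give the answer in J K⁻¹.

ΔS = -30.2 J/K

ΔS = nC_p ln(T₂/T₁) − nR ln(P₂/P₁), with C_p = 5R/2 = 20.79 J mol⁻¹ K⁻¹ for a monoatomic ideal gas.
ΔS = 1.59 × [20.79 × ln(378/547) − 8.314 × ln(1780/455)] = -30.2 J/K.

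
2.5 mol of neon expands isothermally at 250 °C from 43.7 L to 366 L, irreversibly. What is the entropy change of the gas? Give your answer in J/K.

ΔS_gas = 44.2 J/K

Entropy is a state function, so ΔS_gas depends only on the end states.
For an isothermal ideal gas ΔS_gas = nR ln(V₂/V₁) = 2.5 × 8.314 × ln(366/43.7) = 44.2 J/K.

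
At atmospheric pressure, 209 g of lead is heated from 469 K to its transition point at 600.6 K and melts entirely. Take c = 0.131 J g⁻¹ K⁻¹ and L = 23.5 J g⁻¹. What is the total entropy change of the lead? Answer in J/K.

ΔS = 14.9 J/K

Warming step: ΔS₁ = m c ln(T_tr/T_i) = 209 × 0.131 × ln(600.6/469) = 6.7715 J/K.
Phase change: ΔS₂ = +mL/T_tr = 209 × 23.5 / 600.6 = 8.1777 J/K.
ΔS_total = (6.7715) + (8.1777) = 14.9 J/K.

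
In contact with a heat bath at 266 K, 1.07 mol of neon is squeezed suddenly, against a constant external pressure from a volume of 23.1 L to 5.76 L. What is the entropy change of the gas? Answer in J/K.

Entropy is a state function, so ΔS_gas depends only on the end states.
For an isothermal ideal gas ΔS_gas = nR ln(V₂/V₁) = 1.07 × 8.314 × ln(5.76/23.1) = -12.4 J/K.

ΔS_gas = -12.4 J/K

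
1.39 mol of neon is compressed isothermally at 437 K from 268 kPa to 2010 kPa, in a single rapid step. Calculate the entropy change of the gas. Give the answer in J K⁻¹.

Entropy is a state function, so ΔS_gas depends only on the end states.
For an isothermal ideal gas ΔS_gas = nR ln(P₁/P₂) = 1.39 × 8.314 × ln(268/2010) = -23.3 J/K.

ΔS_gas = -23.3 J/K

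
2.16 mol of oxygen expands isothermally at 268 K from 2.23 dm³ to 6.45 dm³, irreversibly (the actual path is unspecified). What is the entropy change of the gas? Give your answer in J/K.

ΔS_gas = 19.1 J/K

Entropy is a state function, so ΔS_gas depends only on the end states.
For an isothermal ideal gas ΔS_gas = nR ln(V₂/V₁) = 2.16 × 8.314 × ln(6.45/2.23) = 19.1 J/K.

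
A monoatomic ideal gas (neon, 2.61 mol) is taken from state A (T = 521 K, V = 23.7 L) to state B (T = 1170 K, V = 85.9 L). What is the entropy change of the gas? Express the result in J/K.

ΔS = 54.3 J/K

Entropy is a state function: ΔS = nC_V ln(T₂/T₁) + nR ln(V₂/V₁), with C_V = 3R/2 = 12.47 J mol⁻¹ K⁻¹ for a monoatomic ideal gas.
ΔS = 2.61 × [12.47 × ln(1170/521) + 8.314 × ln(85.9/23.7)] = 54.3 J/K.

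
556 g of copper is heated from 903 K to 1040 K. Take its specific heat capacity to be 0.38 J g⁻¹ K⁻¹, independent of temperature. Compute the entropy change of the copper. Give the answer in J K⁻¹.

ΔS = 29.8 J/K

ΔS = ∫dQ_rev/T = m c ln(T₂/T₁) = 556 × 0.38 × ln(1040/903) = 29.8 J/K.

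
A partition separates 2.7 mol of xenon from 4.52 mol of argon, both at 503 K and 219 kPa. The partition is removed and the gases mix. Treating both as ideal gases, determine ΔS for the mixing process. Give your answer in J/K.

ΔS_mix = 39.7 J/K

Mole fractions: x_A = 2.7/7.22 = 0.374, x_B = 0.626.
ΔS_mix = −R(n_A ln x_A + n_B ln x_B) = −8.314 × (2.7 ln 0.374 + 4.52 ln 0.626) = 39.7 J/K.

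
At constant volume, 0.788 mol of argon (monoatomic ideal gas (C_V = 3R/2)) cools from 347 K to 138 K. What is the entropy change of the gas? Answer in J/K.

At constant volume, ΔS = nC_V ln(T₂/T₁) with C_V = 3R/2 = 12.47 J mol⁻¹ K⁻¹.
ΔS = 0.788 × 12.47 × ln(138/347) = -9.06 J/K.

ΔS = -9.06 J/K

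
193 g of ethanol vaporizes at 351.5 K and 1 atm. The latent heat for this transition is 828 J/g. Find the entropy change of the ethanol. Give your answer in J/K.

Heat absorbed by the substance: Q = mL = 193 × 828 = 159804 J.
At constant T, ΔS = Q_rev/T = 159804 / 351.5 = 455 J/K.

ΔS = 455 J/K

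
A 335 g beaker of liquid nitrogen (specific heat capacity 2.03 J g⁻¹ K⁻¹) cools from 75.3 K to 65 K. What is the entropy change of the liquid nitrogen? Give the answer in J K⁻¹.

ΔS = ∫dQ_rev/T = m c ln(T₂/T₁) = 335 × 2.03 × ln(65/75.3) = -100 J/K.

ΔS = -100 J/K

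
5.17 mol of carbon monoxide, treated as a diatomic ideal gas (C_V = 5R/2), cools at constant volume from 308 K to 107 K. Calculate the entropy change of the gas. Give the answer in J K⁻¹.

ΔS = -114 J/K

At constant volume, ΔS = nC_V ln(T₂/T₁) with C_V = 5R/2 = 20.79 J mol⁻¹ K⁻¹.
ΔS = 5.17 × 20.79 × ln(107/308) = -114 J/K.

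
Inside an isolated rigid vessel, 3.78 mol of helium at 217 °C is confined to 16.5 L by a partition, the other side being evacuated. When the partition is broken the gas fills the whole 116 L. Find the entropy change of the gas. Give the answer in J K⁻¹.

For an ideal gas in free expansion Q = 0 and W = 0, so T is unchanged.
Entropy is a state function; using a reversible isothermal path, ΔS_gas = nR ln(V₂/V₁) = 3.78 × 8.314 × ln(116/16.5) = 61.3 J/K.

ΔS_gas = 61.3 J/K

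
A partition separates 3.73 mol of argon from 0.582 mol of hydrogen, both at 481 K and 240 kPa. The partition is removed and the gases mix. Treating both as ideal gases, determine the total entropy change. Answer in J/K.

Mole fractions: x_A = 3.73/4.31 = 0.865, x_B = 0.135.
ΔS_mix = −R(n_A ln x_A + n_B ln x_B) = −8.314 × (3.73 ln 0.865 + 0.582 ln 0.135) = 14.2 J/K.

ΔS_mix = 14.2 J/K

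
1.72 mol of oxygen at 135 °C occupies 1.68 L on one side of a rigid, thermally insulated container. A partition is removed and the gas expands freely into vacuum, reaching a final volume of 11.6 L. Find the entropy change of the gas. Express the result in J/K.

No heat is exchanged and no work is done, so the ideal-gas temperature stays constant.
Entropy is a state function; using a reversible isothermal path, ΔS_gas = nR ln(V₂/V₁) = 1.72 × 8.314 × ln(11.6/1.68) = 27.6 J/K.

ΔS_gas = 27.6 J/K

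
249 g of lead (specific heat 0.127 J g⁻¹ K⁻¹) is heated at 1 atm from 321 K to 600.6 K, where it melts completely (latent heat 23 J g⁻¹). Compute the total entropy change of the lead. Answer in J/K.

Warming step: ΔS₁ = m c ln(T_tr/T_i) = 249 × 0.127 × ln(600.6/321) = 19.81 J/K.
Phase change: ΔS₂ = +mL/T_tr = 249 × 23 / 600.6 = 9.535 J/K.
ΔS_total = (19.81) + (9.535) = 29.3 J/K.

ΔS = 29.3 J/K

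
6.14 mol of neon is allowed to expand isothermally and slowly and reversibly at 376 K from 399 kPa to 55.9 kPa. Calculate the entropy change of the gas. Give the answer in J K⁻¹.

For an isothermal ideal gas ΔS_gas = nR ln(P₁/P₂) = 6.14 × 8.314 × ln(399/55.9) = 100 J/K.

ΔS_gas = 100 J/K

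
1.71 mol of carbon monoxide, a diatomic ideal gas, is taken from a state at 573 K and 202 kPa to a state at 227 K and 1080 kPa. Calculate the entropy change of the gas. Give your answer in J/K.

ΔS = nC_p ln(T₂/T₁) − nR ln(P₂/P₁), with C_p = 7R/2 = 29.1 J mol⁻¹ K⁻¹ for a diatomic ideal gas.
ΔS = 1.71 × [29.1 × ln(227/573) − 8.314 × ln(1080/202)] = -69.9 J/K.

ΔS = -69.9 J/K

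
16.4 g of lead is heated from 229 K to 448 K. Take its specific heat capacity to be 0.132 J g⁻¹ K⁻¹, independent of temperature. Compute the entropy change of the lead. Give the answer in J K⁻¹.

ΔS = 1.45 J/K

ΔS = ∫dQ_rev/T = m c ln(T₂/T₁) = 16.4 × 0.132 × ln(448/229) = 1.45 J/K.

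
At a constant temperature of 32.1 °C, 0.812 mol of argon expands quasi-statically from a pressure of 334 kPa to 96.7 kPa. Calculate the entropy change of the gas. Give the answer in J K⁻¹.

For an isothermal ideal gas ΔS_gas = nR ln(P₁/P₂) = 0.812 × 8.314 × ln(334/96.7) = 8.37 J/K.

ΔS_gas = 8.37 J/K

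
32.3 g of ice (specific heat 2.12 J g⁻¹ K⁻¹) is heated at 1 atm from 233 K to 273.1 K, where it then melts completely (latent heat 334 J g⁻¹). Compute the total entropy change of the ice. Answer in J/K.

Warming step: ΔS₁ = m c ln(T_tr/T_i) = 32.3 × 2.12 × ln(273.1/233) = 10.87 J/K.
Phase change: ΔS₂ = +mL/T_tr = 32.3 × 334 / 273.1 = 39.5 J/K.
ΔS_total = (10.87) + (39.5) = 50.4 J/K.

ΔS = 50.4 J/K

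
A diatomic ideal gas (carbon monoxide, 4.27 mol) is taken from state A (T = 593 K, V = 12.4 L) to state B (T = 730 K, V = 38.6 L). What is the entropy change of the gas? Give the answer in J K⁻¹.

ΔS = 58.8 J/K

Entropy is a state function: ΔS = nC_V ln(T₂/T₁) + nR ln(V₂/V₁), with C_V = 5R/2 = 20.79 J mol⁻¹ K⁻¹ for a diatomic ideal gas.
ΔS = 4.27 × [20.79 × ln(730/593) + 8.314 × ln(38.6/12.4)] = 58.8 J/K.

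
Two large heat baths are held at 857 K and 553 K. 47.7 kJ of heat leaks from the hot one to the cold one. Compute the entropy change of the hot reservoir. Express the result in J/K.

The hot reservoir loses heat Q, so ΔS_hot = −Q/T_H = −47700/857 = -55.7 J/K.

ΔS_hot = -55.7 J/K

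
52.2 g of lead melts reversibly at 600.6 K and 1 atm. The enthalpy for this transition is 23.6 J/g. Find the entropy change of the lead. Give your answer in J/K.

ΔS = 2.05 J/K

Heat absorbed by the substance: Q = mL = 52.2 × 23.6 = 1231.92 J.
At constant T, ΔS = Q_rev/T = 1231.92 / 600.6 = 2.05 J/K.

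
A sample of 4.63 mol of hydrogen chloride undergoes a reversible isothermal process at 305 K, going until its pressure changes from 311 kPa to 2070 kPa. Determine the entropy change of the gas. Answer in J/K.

ΔS_gas = -73 J/K

For an isothermal ideal gas ΔS_gas = nR ln(P₁/P₂) = 4.63 × 8.314 × ln(311/2070) = -73 J/K.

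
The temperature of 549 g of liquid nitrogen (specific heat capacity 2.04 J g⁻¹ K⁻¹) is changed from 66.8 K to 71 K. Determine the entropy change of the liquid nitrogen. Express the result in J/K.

ΔS = ∫dQ_rev/T = m c ln(T₂/T₁) = 549 × 2.04 × ln(71/66.8) = 68.3 J/K.

ΔS = 68.3 J/K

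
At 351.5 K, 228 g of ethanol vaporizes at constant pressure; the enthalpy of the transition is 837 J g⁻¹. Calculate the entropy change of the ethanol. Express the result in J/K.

ΔS = 543 J/K

Heat absorbed by the substance: Q = mL = 228 × 837 = 190836 J.
At constant T, ΔS = Q_rev/T = 190836 / 351.5 = 543 J/K.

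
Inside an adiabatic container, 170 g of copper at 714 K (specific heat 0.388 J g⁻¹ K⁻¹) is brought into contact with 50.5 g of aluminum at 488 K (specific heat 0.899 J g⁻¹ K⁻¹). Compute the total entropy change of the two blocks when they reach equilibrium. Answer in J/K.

Energy balance: T_f = (m₁c₁T₁ + m₂c₂T₂)/(m₁c₁ + m₂c₂) = 621.86 K.
ΔS₁ = m₁c₁ ln(T_f/T₁) = 65.96 × ln(621.86/714) = -9.1132 J/K.
ΔS₂ = m₂c₂ ln(T_f/T₂) = 45.3995 × ln(621.86/488) = 11.005 J/K.
ΔS_total = -9.1132 + 11.005 = 1.89 J/K.

ΔS_total = 1.89 J/K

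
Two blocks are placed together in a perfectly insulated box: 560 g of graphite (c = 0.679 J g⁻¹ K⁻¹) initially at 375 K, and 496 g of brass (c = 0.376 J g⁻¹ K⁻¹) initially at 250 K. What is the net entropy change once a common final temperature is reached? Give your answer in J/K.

Energy balance: T_f = (m₁c₁T₁ + m₂c₂T₂)/(m₁c₁ + m₂c₂) = 333.87 K.
ΔS₁ = m₁c₁ ln(T_f/T₁) = 380.24 × ln(333.87/375) = -44.18 J/K.
ΔS₂ = m₂c₂ ln(T_f/T₂) = 186.496 × ln(333.87/250) = 53.95 J/K.
ΔS_total = -44.18 + 53.95 = 9.77 J/K.

ΔS_total = 9.77 J/K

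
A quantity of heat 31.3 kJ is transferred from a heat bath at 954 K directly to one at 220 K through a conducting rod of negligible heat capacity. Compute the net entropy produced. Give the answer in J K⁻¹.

ΔS_hot = −Q/T_H = −31300/954 = -32.81 J/K and ΔS_cold = +Q/T_C = 31300/220 = 142.3 J/K.
ΔS_total = -32.81 + 142.3 = 109 J/K, positive as the second law requires.

ΔS_total = 109 J/K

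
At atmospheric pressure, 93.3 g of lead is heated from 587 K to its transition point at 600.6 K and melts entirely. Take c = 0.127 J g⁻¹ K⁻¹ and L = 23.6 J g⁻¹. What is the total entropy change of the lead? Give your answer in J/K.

Warming step: ΔS₁ = m c ln(T_tr/T_i) = 93.3 × 0.127 × ln(600.6/587) = 0.2714 J/K.
Phase change: ΔS₂ = +mL/T_tr = 93.3 × 23.6 / 600.6 = 3.666 J/K.
ΔS_total = (0.2714) + (3.666) = 3.94 J/K.

ΔS = 3.94 J/K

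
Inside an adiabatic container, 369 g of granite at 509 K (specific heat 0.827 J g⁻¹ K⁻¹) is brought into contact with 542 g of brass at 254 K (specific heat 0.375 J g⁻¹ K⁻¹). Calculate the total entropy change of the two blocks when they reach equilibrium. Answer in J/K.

ΔS_total = 27.7 J/K

Energy balance: T_f = (m₁c₁T₁ + m₂c₂T₂)/(m₁c₁ + m₂c₂) = 407.06 K.
ΔS₁ = m₁c₁ ln(T_f/T₁) = 305.163 × ln(407.06/509) = -68.2 J/K.
ΔS₂ = m₂c₂ ln(T_f/T₂) = 203.25 × ln(407.06/254) = 95.86 J/K.
ΔS_total = -68.2 + 95.86 = 27.7 J/K.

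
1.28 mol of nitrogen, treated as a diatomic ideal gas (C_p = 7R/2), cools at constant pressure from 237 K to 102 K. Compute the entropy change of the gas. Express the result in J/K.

At constant pressure, ΔS = nC_p ln(T₂/T₁) with C_p = 7R/2 = 29.1 J mol⁻¹ K⁻¹.
ΔS = 1.28 × 29.1 × ln(102/237) = -31.4 J/K.

ΔS = -31.4 J/K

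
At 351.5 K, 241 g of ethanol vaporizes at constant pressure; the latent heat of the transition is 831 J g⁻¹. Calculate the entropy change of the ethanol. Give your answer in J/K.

Heat absorbed by the substance: Q = mL = 241 × 831 = 200271 J.
At constant T, ΔS = Q_rev/T = 200271 / 351.5 = 570 J/K.

ΔS = 570 J/K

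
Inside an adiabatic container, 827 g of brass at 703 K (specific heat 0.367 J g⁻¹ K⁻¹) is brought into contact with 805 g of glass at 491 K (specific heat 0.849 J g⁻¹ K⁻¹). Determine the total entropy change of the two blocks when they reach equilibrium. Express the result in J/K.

Energy balance: T_f = (m₁c₁T₁ + m₂c₂T₂)/(m₁c₁ + m₂c₂) = 556.19 K.
ΔS₁ = m₁c₁ ln(T_f/T₁) = 303.509 × ln(556.19/703) = -71.09 J/K.
ΔS₂ = m₂c₂ ln(T_f/T₂) = 683.445 × ln(556.19/491) = 85.21 J/K.
ΔS_total = -71.09 + 85.21 = 14.1 J/K.

ΔS_total = 14.1 J/K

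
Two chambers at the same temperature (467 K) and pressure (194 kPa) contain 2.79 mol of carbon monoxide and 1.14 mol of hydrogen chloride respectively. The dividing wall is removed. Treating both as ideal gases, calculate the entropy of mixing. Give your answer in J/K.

Mole fractions: x_A = 2.79/3.93 = 0.71, x_B = 0.29.
ΔS_mix = −R(n_A ln x_A + n_B ln x_B) = −8.314 × (2.79 ln 0.71 + 1.14 ln 0.29) = 19.7 J/K.

ΔS_mix = 19.7 J/K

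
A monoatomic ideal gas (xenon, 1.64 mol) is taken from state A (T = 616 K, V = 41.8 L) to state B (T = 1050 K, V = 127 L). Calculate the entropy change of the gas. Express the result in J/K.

Entropy is a state function: ΔS = nC_V ln(T₂/T₁) + nR ln(V₂/V₁), with C_V = 3R/2 = 12.47 J mol⁻¹ K⁻¹ for a monoatomic ideal gas.
ΔS = 1.64 × [12.47 × ln(1050/616) + 8.314 × ln(127/41.8)] = 26.1 J/K.

ΔS = 26.1 J/K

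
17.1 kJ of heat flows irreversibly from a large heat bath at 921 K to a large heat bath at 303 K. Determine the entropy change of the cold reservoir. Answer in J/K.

The cold reservoir gains heat Q, so ΔS_cold = +Q/T_C = 17100/303 = 56.4 J/K.

ΔS_cold = 56.4 J/K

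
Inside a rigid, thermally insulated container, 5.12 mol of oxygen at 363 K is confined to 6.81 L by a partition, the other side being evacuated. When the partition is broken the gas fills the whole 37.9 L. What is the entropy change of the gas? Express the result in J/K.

No heat is exchanged and no work is done, so the ideal-gas temperature stays constant.
Entropy is a state function; using a reversible isothermal path, ΔS_gas = nR ln(V₂/V₁) = 5.12 × 8.314 × ln(37.9/6.81) = 73.1 J/K.

ΔS_gas = 73.1 J/K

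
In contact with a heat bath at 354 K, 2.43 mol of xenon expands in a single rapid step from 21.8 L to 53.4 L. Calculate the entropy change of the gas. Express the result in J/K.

ΔS_gas = 18.1 J/K

Entropy is a state function, so ΔS_gas depends only on the end states.
For an isothermal ideal gas ΔS_gas = nR ln(V₂/V₁) = 2.43 × 8.314 × ln(53.4/21.8) = 18.1 J/K.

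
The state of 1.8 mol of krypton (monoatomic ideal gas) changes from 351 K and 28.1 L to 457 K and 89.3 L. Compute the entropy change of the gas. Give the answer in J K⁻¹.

ΔS = 23.2 J/K

Entropy is a state function: ΔS = nC_V ln(T₂/T₁) + nR ln(V₂/V₁), with C_V = 3R/2 = 12.47 J mol⁻¹ K⁻¹ for a monoatomic ideal gas.
ΔS = 1.8 × [12.47 × ln(457/351) + 8.314 × ln(89.3/28.1)] = 23.2 J/K.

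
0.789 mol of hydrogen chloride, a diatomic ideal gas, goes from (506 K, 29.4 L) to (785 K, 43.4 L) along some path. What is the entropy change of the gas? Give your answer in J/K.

Entropy is a state function: ΔS = nC_V ln(T₂/T₁) + nR ln(V₂/V₁), with C_V = 5R/2 = 20.79 J mol⁻¹ K⁻¹ for a diatomic ideal gas.
ΔS = 0.789 × [20.79 × ln(785/506) + 8.314 × ln(43.4/29.4)] = 9.76 J/K.

ΔS = 9.76 J/K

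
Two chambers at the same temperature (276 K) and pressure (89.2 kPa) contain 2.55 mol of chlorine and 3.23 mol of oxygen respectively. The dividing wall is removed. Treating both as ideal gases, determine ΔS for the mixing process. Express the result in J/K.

ΔS_mix = 33 J/K

Mole fractions: x_A = 2.55/5.78 = 0.441, x_B = 0.559.
ΔS_mix = −R(n_A ln x_A + n_B ln x_B) = −8.314 × (2.55 ln 0.441 + 3.23 ln 0.559) = 33 J/K.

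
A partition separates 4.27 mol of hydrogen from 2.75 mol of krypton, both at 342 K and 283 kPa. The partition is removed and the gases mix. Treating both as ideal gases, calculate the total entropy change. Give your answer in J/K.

Mole fractions: x_A = 4.27/7.02 = 0.608, x_B = 0.392.
ΔS_mix = −R(n_A ln x_A + n_B ln x_B) = −8.314 × (4.27 ln 0.608 + 2.75 ln 0.392) = 39.1 J/K.

ΔS_mix = 39.1 J/K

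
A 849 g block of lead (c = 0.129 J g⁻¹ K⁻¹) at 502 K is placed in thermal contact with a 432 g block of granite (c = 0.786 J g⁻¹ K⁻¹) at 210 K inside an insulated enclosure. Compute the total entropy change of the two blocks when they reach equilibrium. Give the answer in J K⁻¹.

ΔS_total = 35.7 J/K

Energy balance: T_f = (m₁c₁T₁ + m₂c₂T₂)/(m₁c₁ + m₂c₂) = 281.21 K.
ΔS₁ = m₁c₁ ln(T_f/T₁) = 109.521 × ln(281.21/502) = -63.47 J/K.
ΔS₂ = m₂c₂ ln(T_f/T₂) = 339.552 × ln(281.21/210) = 99.15 J/K.
ΔS_total = -63.47 + 99.15 = 35.7 J/K.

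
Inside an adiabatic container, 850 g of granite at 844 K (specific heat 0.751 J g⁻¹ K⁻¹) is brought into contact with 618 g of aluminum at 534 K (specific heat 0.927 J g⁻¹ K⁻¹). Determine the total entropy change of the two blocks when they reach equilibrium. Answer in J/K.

Energy balance: T_f = (m₁c₁T₁ + m₂c₂T₂)/(m₁c₁ + m₂c₂) = 697.38 K.
ΔS₁ = m₁c₁ ln(T_f/T₁) = 638.35 × ln(697.38/844) = -121.8 J/K.
ΔS₂ = m₂c₂ ln(T_f/T₂) = 572.886 × ln(697.38/534) = 152.9 J/K.
ΔS_total = -121.8 + 152.9 = 31.1 J/K.

ΔS_total = 31.1 J/K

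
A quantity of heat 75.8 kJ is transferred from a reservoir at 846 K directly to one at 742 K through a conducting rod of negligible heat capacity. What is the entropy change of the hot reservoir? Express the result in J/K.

The hot reservoir loses heat Q, so ΔS_hot = −Q/T_H = −75800/846 = -89.6 J/K.

ΔS_hot = -89.6 J/K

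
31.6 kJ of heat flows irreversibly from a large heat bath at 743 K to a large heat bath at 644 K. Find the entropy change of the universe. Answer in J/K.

ΔS_hot = −Q/T_H = −31600/743 = -42.53 J/K and ΔS_cold = +Q/T_C = 31600/644 = 49.07 J/K.
ΔS_total = -42.53 + 49.07 = 6.54 J/K, positive as the second law requires.

ΔS_total = 6.54 J/K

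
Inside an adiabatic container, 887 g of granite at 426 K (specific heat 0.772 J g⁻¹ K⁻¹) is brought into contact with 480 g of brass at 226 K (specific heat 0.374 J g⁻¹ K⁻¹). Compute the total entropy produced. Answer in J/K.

ΔS_total = 25.1 J/K

Energy balance: T_f = (m₁c₁T₁ + m₂c₂T₂)/(m₁c₁ + m₂c₂) = 384.46 K.
ΔS₁ = m₁c₁ ln(T_f/T₁) = 684.764 × ln(384.46/426) = -70.26 J/K.
ΔS₂ = m₂c₂ ln(T_f/T₂) = 179.52 × ln(384.46/226) = 95.38 J/K.
ΔS_total = -70.26 + 95.38 = 25.1 J/K.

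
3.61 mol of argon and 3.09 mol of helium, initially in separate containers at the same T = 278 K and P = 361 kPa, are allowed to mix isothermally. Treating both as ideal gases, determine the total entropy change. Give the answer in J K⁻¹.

Mole fractions: x_A = 3.61/6.7 = 0.539, x_B = 0.461.
ΔS_mix = −R(n_A ln x_A + n_B ln x_B) = −8.314 × (3.61 ln 0.539 + 3.09 ln 0.461) = 38.4 J/K.

ΔS_mix = 38.4 J/K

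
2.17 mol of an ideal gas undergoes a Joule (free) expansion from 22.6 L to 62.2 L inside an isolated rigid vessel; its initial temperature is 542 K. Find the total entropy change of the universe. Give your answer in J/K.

ΔS_universe = 18.3 J/K

For an ideal gas in free expansion Q = 0 and W = 0, so T is unchanged.
Entropy is a state function; using a reversible isothermal path, ΔS_gas = nR ln(V₂/V₁) = 2.17 × 8.314 × ln(62.2/22.6) = 18.3 J/K.
The insulated surroundings exchange no heat, so ΔS_surr = 0 and ΔS_universe = ΔS_gas.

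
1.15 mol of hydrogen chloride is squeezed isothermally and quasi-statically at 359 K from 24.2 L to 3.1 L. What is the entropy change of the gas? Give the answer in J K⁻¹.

For an isothermal ideal gas ΔS_gas = nR ln(V₂/V₁) = 1.15 × 8.314 × ln(3.1/24.2) = -19.6 J/K.

ΔS_gas = -19.6 J/K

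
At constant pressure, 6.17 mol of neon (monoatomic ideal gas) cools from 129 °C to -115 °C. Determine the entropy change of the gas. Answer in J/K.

In kelvin: T₁ = 402.15 K, T₂ = 158.15 K. At constant pressure, ΔS = nC_p ln(T₂/T₁) with C_p = 5R/2 = 20.79 J mol⁻¹ K⁻¹.
ΔS = 6.17 × 20.79 × ln(158.15/402.15) = -120 J/K.

ΔS = -120 J/K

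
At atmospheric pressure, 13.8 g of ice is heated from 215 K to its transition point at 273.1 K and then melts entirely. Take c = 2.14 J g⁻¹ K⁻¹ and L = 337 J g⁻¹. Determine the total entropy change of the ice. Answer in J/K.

ΔS = 24.1 J/K

Warming step: ΔS₁ = m c ln(T_tr/T_i) = 13.8 × 2.14 × ln(273.1/215) = 7.064 J/K.
Phase change: ΔS₂ = +mL/T_tr = 13.8 × 337 / 273.1 = 17.03 J/K.
ΔS_total = (7.064) + (17.03) = 24.1 J/K.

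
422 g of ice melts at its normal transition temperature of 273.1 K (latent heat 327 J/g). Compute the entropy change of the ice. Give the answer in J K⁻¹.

Heat absorbed by the substance: Q = mL = 422 × 327 = 137994 J.
At constant T, ΔS = Q_rev/T = 137994 / 273.1 = 505 J/K.

ΔS = 505 J/K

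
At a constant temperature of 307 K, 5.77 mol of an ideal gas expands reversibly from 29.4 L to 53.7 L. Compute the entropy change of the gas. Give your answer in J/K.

For an isothermal ideal gas ΔS_gas = nR ln(V₂/V₁) = 5.77 × 8.314 × ln(53.7/29.4) = 28.9 J/K.

ΔS_gas = 28.9 J/K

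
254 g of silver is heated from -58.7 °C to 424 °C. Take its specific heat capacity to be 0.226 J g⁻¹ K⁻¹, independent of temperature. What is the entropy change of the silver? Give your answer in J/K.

In kelvin: T₁ = 214.45 K, T₂ = 697.15 K. ΔS = ∫dQ_rev/T = m c ln(T₂/T₁) = 254 × 0.226 × ln(697.15/214.45) = 67.7 J/K.

ΔS = 67.7 J/K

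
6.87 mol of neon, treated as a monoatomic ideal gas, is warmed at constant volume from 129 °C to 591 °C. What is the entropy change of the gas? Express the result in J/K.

In kelvin: T₁ = 402.15 K, T₂ = 864.15 K. At constant volume, ΔS = nC_V ln(T₂/T₁) with C_V = 3R/2 = 12.47 J mol⁻¹ K⁻¹.
ΔS = 6.87 × 12.47 × ln(864.15/402.15) = 65.5 J/K.

ΔS = 65.5 J/K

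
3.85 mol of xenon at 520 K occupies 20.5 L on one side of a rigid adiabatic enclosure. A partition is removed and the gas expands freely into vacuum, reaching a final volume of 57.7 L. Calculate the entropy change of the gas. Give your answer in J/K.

ΔS_gas = 33.1 J/K

No heat is exchanged and no work is done, so the ideal-gas temperature stays constant.
Entropy is a state function; using a reversible isothermal path, ΔS_gas = nR ln(V₂/V₁) = 3.85 × 8.314 × ln(57.7/20.5) = 33.1 J/K.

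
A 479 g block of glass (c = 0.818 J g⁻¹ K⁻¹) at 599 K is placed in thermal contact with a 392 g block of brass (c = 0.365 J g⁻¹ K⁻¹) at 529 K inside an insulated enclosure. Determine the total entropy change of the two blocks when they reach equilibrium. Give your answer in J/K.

ΔS_total = 0.794 J/K

Energy balance: T_f = (m₁c₁T₁ + m₂c₂T₂)/(m₁c₁ + m₂c₂) = 580.28 K.
ΔS₁ = m₁c₁ ln(T_f/T₁) = 391.822 × ln(580.28/599) = -12.4435 J/K.
ΔS₂ = m₂c₂ ln(T_f/T₂) = 143.08 × ln(580.28/529) = 13.2371 J/K.
ΔS_total = -12.4435 + 13.2371 = 0.794 J/K.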